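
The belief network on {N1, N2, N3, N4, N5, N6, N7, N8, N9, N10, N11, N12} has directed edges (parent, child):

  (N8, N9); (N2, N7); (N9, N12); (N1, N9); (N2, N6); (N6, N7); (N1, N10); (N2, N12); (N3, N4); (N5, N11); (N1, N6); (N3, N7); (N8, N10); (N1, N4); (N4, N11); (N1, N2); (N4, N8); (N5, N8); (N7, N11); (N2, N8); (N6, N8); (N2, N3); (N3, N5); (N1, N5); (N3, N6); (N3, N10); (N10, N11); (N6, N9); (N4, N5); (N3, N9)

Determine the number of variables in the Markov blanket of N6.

8

Ch(N6) = {N7, N8, N9}.
N6's parents: N1, N2, N3.
Co-parents of N6 (other parents of its children):
  N7: N2, N3
  N8: N2, N4, N5
  N9: N1, N3, N8
MB(N6) = {N1, N2, N3, N4, N5, N7, N8, N9}, which has 8 nodes.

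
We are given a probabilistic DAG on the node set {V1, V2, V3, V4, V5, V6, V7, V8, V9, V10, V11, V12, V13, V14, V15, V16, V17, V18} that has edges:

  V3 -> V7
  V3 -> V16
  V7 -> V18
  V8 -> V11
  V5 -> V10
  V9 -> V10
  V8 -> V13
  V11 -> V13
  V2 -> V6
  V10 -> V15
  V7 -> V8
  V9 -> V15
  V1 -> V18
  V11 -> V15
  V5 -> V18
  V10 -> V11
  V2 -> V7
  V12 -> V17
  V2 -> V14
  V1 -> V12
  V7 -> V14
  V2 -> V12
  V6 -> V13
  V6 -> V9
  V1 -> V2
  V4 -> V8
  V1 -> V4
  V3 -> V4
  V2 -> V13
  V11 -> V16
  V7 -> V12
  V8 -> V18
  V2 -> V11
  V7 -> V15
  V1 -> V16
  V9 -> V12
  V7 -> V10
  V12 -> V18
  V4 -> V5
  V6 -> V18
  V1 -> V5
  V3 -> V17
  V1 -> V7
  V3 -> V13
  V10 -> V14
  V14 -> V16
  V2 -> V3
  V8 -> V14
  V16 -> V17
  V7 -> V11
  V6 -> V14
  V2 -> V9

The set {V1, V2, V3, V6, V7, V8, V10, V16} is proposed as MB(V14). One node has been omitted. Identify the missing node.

V11

V14 has child V16.
V14 has parents V2, V6, V7, V8, V10.
Other parents of V14's children:
  V16 also has parents V1, V3, V11.
MB(V14) = {V1, V2, V3, V6, V7, V8, V10, V11, V16}.
Comparing with the claimed set, V11 is missing.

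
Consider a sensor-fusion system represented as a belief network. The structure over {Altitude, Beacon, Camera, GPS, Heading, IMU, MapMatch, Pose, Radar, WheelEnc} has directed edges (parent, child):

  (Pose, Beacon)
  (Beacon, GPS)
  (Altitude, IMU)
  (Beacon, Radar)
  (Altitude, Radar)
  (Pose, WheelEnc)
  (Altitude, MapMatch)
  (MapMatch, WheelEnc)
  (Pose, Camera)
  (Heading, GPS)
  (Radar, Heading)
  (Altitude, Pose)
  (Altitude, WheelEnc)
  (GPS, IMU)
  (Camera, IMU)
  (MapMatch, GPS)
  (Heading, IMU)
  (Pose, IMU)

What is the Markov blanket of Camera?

Ch(Camera) = {IMU}.
Camera has parent Pose.
Parents of each child, excluding Camera:
  IMU also has parents Altitude, GPS, Heading, Pose.
Taking the union gives {Altitude, GPS, Heading, IMU, Pose}.

{Altitude, GPS, Heading, IMU, Pose}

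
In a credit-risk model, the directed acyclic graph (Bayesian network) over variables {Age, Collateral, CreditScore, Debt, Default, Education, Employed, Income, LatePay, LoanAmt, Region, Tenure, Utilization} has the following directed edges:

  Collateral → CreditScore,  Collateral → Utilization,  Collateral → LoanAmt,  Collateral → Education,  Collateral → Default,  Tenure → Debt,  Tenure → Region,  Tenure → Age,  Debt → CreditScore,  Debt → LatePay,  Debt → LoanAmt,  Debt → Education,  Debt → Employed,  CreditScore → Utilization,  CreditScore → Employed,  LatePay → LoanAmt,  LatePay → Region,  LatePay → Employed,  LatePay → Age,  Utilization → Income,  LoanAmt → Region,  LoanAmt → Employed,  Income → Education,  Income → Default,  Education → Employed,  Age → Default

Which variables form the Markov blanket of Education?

Parents of Education: Collateral, Debt, Income.
Education's children: Employed.
For each child, the remaining parents (spouses of Education):
  Employed: CreditScore, Debt, LatePay, LoanAmt
Taking the union gives {Collateral, CreditScore, Debt, Employed, Income, LatePay, LoanAmt}.

{Collateral, CreditScore, Debt, Employed, Income, LatePay, LoanAmt}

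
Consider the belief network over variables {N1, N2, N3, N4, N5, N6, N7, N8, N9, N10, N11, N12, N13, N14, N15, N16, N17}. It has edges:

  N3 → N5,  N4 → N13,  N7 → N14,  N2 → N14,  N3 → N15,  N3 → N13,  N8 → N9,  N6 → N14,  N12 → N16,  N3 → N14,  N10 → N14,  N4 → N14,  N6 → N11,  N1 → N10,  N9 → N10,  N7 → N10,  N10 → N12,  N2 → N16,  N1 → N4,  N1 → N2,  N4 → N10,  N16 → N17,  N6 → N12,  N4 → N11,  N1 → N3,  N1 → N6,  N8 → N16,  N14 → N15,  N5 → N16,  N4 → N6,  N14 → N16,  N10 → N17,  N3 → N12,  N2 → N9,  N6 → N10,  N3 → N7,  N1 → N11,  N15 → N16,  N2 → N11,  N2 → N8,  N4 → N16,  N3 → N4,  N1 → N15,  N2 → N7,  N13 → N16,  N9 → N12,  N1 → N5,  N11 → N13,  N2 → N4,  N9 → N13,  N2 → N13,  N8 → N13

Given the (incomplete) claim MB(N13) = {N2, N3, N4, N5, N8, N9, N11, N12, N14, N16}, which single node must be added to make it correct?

N15

Parents of N13: N2, N3, N4, N8, N9, N11.
Ch(N13) = {N16}.
Other parents of N13's children:
  N16's other parents are N2, N4, N5, N8, N12, N14, N15.
MB(N13) = {N2, N3, N4, N5, N8, N9, N11, N12, N14, N15, N16}.
Comparing with the claimed set, N15 is missing.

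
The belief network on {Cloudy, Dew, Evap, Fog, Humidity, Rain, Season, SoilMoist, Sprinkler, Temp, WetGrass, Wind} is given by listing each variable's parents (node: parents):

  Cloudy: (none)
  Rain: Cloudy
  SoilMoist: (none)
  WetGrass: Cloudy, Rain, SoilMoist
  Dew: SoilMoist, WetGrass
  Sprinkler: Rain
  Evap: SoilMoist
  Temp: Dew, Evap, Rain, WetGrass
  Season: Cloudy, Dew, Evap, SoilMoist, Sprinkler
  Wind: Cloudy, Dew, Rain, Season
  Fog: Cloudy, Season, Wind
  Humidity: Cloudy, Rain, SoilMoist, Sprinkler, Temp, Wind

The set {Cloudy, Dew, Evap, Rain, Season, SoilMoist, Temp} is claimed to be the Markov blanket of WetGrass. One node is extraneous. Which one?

Recall MB(v) = parents ∪ children ∪ spouses, where spouses are the other parents of v's children.
Pa(WetGrass) = {Cloudy, Rain, SoilMoist}.
Ch(WetGrass) = {Dew, Temp}.
For each child, the remaining parents (spouses of WetGrass):
  Dew: SoilMoist
  Temp: Dew, Evap, Rain
MB(WetGrass) = {Cloudy, Dew, Evap, Rain, SoilMoist, Temp}.
Season is neither a parent, child, nor co-parent of WetGrass, so it does not belong.

Season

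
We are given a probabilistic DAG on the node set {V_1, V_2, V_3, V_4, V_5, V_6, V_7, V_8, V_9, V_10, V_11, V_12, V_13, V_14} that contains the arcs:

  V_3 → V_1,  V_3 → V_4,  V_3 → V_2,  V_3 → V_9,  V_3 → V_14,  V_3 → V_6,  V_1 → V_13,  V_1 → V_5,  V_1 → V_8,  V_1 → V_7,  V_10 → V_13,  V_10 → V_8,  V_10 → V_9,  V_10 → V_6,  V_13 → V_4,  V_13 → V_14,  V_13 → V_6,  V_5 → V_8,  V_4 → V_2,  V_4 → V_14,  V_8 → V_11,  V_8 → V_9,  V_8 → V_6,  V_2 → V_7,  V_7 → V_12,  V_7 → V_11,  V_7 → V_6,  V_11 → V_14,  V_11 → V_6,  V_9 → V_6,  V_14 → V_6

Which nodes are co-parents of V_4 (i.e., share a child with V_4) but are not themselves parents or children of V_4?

{V_11}

Children of V_4: V_2, V_14.
  V_2: V_3
  V_14: V_3, V_11, V_13
Excluding nodes already adjacent to V_4 (V_2, V_3, V_13, V_14), the co-parent-only contribution is {V_11}.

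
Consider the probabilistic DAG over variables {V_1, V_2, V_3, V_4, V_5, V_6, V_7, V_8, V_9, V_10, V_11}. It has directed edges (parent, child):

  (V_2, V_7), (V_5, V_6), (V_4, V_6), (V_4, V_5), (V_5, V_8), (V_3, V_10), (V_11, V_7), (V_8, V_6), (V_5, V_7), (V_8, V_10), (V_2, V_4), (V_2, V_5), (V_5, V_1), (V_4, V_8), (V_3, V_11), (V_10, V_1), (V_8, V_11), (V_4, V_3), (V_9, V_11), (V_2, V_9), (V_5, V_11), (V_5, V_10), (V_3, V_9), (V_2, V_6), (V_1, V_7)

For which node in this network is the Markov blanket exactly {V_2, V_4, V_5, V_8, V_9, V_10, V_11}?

The target node must have every member of {V_2, V_4, V_5, V_8, V_9, V_10, V_11} as a parent, child, or co-parent, and no others.
Parents of V_3: V_4; children: V_9, V_10, V_11; co-parents: V_2, V_5, V_8, V_9.
These exactly cover the given set, so the node is V_3.

V_3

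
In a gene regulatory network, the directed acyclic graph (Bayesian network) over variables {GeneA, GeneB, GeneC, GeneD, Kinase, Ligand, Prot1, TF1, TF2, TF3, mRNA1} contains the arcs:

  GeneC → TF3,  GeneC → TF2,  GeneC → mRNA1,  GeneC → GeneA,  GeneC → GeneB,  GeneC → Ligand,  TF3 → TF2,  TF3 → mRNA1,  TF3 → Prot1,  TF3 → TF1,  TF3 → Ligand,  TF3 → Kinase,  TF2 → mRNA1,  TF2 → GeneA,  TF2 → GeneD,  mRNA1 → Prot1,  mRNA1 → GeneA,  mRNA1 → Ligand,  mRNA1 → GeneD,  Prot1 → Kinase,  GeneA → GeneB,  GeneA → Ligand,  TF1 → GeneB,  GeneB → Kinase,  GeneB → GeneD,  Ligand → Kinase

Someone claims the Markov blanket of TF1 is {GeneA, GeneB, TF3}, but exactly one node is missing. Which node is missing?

GeneC

A node's Markov blanket = Pa ∪ Ch ∪ (parents of Ch other than the node itself).
Parents of TF1: TF3.
TF1 has child GeneB.
For each child, the remaining parents (spouses of TF1):
  GeneB: GeneA, GeneC
MB(TF1) = {GeneA, GeneB, GeneC, TF3}.
Comparing with the claimed set, GeneC is missing.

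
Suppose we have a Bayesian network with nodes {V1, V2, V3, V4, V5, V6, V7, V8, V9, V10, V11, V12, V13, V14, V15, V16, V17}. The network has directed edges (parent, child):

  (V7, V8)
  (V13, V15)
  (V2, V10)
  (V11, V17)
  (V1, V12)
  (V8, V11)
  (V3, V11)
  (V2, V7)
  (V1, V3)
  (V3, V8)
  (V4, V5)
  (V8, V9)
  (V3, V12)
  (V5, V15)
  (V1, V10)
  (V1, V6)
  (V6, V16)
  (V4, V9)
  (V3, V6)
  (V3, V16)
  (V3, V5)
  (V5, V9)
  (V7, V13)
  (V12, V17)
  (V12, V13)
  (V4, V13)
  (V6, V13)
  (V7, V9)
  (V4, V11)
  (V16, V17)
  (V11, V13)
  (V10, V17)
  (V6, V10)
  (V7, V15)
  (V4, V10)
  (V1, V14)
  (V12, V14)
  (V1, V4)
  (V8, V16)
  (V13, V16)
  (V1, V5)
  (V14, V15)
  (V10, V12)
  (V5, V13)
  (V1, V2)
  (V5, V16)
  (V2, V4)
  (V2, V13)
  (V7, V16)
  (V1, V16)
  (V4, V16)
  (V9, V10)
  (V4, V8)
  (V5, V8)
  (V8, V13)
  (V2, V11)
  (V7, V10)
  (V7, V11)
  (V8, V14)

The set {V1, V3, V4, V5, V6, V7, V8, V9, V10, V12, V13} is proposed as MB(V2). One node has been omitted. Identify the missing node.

V11

V2's children: V4, V7, V10, V11, V13.
Pa(V2) = {V1}.
Co-parents of V2 (other parents of its children):
  V4: V1
  V7: —
  V10: V1, V4, V6, V7, V9
  V11: V3, V4, V7, V8
  V13: V4, V5, V6, V7, V8, V11, V12
MB(V2) = {V1, V3, V4, V5, V6, V7, V8, V9, V10, V11, V12, V13}.
Comparing with the claimed set, V11 is missing.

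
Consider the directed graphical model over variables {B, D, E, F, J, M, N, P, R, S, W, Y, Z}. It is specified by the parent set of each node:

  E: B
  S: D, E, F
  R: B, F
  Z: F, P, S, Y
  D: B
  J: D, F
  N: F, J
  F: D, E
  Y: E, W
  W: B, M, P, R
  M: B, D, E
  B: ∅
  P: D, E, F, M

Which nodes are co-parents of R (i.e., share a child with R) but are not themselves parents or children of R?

{M, P}

Children of R: W.
  parents(W) \ {R} = {B, M, P}.
Excluding nodes already adjacent to R (B, F, W), the co-parent-only contribution is {M, P}.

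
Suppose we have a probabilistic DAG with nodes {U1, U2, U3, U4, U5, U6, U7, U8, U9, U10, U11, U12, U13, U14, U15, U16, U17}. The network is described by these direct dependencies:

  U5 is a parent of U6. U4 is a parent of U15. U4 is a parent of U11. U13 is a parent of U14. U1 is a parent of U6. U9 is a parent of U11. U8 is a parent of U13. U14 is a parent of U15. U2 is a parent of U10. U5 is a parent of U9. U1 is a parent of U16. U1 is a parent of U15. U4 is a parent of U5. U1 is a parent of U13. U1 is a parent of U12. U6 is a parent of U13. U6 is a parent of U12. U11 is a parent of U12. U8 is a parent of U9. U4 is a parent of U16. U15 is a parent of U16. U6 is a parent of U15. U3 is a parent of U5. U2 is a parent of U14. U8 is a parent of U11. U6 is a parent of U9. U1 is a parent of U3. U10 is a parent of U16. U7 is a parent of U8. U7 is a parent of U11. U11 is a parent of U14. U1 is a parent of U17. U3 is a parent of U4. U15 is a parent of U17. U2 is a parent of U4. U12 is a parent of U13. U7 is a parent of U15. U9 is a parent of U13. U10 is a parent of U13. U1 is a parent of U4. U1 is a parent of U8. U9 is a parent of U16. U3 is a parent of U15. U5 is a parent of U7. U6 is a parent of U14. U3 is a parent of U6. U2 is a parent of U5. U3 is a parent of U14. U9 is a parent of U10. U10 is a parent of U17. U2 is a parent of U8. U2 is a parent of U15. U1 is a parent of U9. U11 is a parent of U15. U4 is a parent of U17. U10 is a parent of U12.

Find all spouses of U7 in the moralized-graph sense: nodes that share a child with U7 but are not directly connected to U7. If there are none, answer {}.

{U1, U2, U3, U4, U6, U9, U14}

Children of U7: U8, U11, U15.
  U8: U1, U2
  U11: U4, U8, U9
  U15: U1, U2, U3, U4, U6, U11, U14
Excluding nodes already adjacent to U7 (U5, U8, U11, U15), the co-parent-only contribution is {U1, U2, U3, U4, U6, U9, U14}.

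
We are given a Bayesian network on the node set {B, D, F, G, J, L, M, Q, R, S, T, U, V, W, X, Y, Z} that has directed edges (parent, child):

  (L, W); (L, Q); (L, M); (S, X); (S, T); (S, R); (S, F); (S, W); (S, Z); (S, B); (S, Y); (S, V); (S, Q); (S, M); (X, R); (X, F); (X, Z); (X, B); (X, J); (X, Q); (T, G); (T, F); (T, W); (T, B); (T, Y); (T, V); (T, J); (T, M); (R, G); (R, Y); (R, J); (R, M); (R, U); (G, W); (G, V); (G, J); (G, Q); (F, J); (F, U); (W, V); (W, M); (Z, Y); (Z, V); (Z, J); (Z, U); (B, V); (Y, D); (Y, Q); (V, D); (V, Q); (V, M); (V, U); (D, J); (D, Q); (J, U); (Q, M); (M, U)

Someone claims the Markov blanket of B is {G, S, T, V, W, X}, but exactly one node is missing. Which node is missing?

Pa(B) = {S, T, X}.
Ch(B) = {V}.
For each child, the remaining parents (spouses of B):
  parents(V) \ {B} = {G, S, T, W, Z}.
MB(B) = {G, S, T, V, W, X, Z}.
Comparing with the claimed set, Z is missing.

Z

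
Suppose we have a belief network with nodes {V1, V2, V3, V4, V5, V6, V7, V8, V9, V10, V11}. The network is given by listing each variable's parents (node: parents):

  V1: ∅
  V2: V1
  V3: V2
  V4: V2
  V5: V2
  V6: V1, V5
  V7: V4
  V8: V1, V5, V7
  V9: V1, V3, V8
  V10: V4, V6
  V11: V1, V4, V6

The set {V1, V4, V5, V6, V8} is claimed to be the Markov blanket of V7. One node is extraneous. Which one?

V6

Ch(V7) = {V8}.
Pa(V7) = {V4}.
For each child, the remaining parents (spouses of V7):
  V8 also has parents V1, V5.
MB(V7) = {V1, V4, V5, V8}.
V6 is neither a parent, child, nor co-parent of V7, so it does not belong.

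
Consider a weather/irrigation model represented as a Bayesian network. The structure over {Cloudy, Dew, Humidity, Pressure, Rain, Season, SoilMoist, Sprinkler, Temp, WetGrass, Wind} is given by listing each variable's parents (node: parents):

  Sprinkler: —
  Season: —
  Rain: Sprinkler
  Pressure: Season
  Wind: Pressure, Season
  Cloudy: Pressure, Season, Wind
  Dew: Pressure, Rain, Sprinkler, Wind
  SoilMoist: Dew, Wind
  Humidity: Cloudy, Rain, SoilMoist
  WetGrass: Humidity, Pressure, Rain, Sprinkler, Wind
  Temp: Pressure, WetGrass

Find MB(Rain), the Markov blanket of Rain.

A node's Markov blanket = Pa ∪ Ch ∪ (parents of Ch other than the node itself).
Parents of Rain: Sprinkler.
Ch(Rain) = {Dew, Humidity, WetGrass}.
For each child, the remaining parents (spouses of Rain):
  Dew: Pressure, Sprinkler, Wind
  Humidity: Cloudy, SoilMoist
  WetGrass: Humidity, Pressure, Sprinkler, Wind
Taking the union gives {Cloudy, Dew, Humidity, Pressure, SoilMoist, Sprinkler, WetGrass, Wind}.

{Cloudy, Dew, Humidity, Pressure, SoilMoist, Sprinkler, WetGrass, Wind}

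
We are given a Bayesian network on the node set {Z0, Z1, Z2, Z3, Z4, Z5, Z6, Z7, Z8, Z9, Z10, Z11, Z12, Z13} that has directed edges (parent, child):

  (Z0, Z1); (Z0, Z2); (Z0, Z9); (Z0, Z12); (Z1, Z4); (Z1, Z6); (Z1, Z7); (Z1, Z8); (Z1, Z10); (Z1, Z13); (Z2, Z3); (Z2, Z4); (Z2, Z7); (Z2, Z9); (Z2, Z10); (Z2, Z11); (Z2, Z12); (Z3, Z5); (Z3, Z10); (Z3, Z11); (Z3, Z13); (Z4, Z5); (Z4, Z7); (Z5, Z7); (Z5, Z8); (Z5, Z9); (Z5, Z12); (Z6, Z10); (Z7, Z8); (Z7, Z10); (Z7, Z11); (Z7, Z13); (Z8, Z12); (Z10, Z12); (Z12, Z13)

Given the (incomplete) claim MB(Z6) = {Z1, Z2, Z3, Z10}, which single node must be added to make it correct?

Z7

Children of Z6: Z10.
Pa(Z6) = {Z1}.
Other parents of Z6's children:
  parents(Z10) \ {Z6} = {Z1, Z2, Z3, Z7}.
MB(Z6) = {Z1, Z2, Z3, Z7, Z10}.
Comparing with the claimed set, Z7 is missing.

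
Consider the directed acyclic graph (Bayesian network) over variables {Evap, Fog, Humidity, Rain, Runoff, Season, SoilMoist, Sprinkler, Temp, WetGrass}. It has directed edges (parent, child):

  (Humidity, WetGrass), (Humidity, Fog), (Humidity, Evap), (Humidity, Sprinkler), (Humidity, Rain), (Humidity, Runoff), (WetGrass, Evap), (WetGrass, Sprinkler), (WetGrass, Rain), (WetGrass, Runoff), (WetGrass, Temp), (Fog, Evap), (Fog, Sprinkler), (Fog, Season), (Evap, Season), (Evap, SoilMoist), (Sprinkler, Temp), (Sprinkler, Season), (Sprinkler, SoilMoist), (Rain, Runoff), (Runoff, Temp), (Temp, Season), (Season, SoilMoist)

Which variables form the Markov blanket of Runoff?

{Humidity, Rain, Sprinkler, Temp, WetGrass}

Runoff's parents: Humidity, Rain, WetGrass.
Children of Runoff: Temp.
Co-parents of Runoff (other parents of its children):
  Temp: Sprinkler, WetGrass
So the Markov blanket of Runoff is {Humidity, Rain, Sprinkler, Temp, WetGrass}.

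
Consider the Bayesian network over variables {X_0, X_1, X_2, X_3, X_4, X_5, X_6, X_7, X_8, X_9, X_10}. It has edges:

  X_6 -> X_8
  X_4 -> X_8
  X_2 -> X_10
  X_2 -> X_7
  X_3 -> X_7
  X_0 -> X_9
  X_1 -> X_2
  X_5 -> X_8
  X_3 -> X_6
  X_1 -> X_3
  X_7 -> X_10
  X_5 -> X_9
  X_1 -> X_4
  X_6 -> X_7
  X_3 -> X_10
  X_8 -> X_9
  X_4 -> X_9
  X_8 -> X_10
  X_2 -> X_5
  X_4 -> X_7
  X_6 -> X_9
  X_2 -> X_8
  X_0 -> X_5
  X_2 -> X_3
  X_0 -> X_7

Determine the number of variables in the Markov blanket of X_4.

9

By definition, MB(X_4) is built from X_4's parents, X_4's children, and the co-parents of X_4.
Pa(X_4) = {X_1}.
X_4 has children X_7, X_8, X_9.
Co-parents of X_4 (other parents of its children):
  parents(X_7) \ {X_4} = {X_0, X_2, X_3, X_6}.
  X_8's other parents are X_2, X_5, X_6.
  X_9's other parents are X_0, X_5, X_6, X_8.
MB(X_4) = {X_0, X_1, X_2, X_3, X_5, X_6, X_7, X_8, X_9}, which has 9 nodes.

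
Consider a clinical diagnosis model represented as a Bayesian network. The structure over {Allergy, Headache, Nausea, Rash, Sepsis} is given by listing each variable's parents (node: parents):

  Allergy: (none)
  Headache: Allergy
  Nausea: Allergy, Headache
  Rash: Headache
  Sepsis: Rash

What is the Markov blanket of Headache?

{Allergy, Nausea, Rash}

The Markov blanket of a node is its parents, its children, and the other parents of its children.
Headache's children: Nausea, Rash.
Headache has parent Allergy.
For each child, the remaining parents (spouses of Headache):
  Nausea: Allergy
  Rash: —
So the Markov blanket of Headache is {Allergy, Nausea, Rash}.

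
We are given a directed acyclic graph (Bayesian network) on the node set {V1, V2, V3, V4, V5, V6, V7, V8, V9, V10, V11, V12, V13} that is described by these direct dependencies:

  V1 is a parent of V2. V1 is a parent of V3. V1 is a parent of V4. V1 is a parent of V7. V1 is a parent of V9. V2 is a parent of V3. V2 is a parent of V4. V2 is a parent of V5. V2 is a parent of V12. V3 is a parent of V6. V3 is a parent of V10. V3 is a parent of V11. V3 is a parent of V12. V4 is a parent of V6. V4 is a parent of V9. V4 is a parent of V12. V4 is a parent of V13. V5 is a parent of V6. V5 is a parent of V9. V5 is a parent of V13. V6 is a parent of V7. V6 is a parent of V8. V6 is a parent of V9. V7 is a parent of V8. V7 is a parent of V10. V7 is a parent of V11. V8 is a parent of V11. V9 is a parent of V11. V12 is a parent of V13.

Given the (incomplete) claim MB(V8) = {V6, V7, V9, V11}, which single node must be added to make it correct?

Recall MB(v) = parents ∪ children ∪ spouses, where spouses are the other parents of v's children.
Parents of V8: V6, V7.
Children of V8: V11.
Co-parents of V8 (other parents of its children):
  V11 also has parents V3, V7, V9.
MB(V8) = {V3, V6, V7, V9, V11}.
Comparing with the claimed set, V3 is missing.

V3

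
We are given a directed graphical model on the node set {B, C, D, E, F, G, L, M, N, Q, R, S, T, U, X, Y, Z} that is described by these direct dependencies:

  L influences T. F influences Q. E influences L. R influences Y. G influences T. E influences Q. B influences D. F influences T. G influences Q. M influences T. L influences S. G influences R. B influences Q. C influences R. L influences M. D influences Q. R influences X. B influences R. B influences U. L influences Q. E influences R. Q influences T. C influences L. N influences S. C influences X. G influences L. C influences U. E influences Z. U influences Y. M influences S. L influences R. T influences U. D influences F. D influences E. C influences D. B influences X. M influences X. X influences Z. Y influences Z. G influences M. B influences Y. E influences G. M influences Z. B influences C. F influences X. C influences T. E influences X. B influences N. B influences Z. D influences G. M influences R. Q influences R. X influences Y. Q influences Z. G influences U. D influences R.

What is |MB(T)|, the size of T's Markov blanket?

By definition, MB(T) is built from T's parents, T's children, and the co-parents of T.
Parents of T: C, F, G, L, M, Q.
T has child U.
Other parents of T's children:
  U: B, C, G
MB(T) = {B, C, F, G, L, M, Q, U}, which has 8 nodes.

8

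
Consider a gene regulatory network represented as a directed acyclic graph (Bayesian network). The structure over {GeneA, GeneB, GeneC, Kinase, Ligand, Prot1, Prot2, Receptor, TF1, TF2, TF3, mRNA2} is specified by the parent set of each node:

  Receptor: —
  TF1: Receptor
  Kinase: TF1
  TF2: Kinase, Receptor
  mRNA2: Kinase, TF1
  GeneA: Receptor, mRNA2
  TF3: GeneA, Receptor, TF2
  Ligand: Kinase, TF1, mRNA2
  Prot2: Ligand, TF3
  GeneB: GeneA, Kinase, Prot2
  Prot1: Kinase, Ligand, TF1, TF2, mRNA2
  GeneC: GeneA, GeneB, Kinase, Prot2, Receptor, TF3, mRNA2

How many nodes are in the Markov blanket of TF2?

8

The Markov blanket of a node is its parents, its children, and the other parents of its children.
TF2 has children Prot1, TF3.
Parents of TF2: Kinase, Receptor.
Other parents of TF2's children:
  TF3: GeneA, Receptor
  Prot1: Kinase, Ligand, TF1, mRNA2
MB(TF2) = {GeneA, Kinase, Ligand, Prot1, Receptor, TF1, TF3, mRNA2}, which has 8 nodes.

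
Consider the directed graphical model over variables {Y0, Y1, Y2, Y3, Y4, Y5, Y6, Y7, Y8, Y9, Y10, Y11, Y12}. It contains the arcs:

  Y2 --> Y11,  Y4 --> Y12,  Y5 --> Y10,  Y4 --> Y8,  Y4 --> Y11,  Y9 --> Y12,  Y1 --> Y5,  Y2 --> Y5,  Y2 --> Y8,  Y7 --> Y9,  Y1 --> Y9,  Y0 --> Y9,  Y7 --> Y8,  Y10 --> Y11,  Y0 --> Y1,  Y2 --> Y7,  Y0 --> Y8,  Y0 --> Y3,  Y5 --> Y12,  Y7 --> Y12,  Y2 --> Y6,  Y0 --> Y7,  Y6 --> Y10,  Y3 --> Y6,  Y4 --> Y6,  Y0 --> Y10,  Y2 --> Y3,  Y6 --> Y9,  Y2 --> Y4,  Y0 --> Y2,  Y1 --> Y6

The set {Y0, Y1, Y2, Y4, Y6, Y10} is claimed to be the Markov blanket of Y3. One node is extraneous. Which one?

Recall MB(v) = parents ∪ children ∪ spouses, where spouses are the other parents of v's children.
Children of Y3: Y6.
Y3 has parents Y0, Y2.
Other parents of Y3's children:
  Y6: Y1, Y2, Y4
MB(Y3) = {Y0, Y1, Y2, Y4, Y6}.
Y10 is neither a parent, child, nor co-parent of Y3, so it does not belong.

Y10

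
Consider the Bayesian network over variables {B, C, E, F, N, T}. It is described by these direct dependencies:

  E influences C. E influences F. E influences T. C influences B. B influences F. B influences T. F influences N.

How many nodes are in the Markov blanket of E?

Children of E: C, F, T.
E's parents: none.
For each child, the remaining parents (spouses of E):
  C: no additional parents.
  parents(F) \ {E} = {B}.
  T's other parent is B.
MB(E) = {B, C, F, T}, which has 4 nodes.

4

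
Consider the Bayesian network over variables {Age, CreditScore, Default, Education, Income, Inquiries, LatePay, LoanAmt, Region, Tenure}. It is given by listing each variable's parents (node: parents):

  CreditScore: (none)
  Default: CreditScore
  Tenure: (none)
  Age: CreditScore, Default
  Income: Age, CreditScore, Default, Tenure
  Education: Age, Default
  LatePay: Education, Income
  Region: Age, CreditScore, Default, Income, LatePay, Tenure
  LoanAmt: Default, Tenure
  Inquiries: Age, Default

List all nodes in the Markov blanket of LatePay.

{Age, CreditScore, Default, Education, Income, Region, Tenure}

The Markov blanket of a node is its parents, its children, and the other parents of its children.
LatePay's parents: Education, Income.
Children of LatePay: Region.
For each child, the remaining parents (spouses of LatePay):
  Region: Age, CreditScore, Default, Income, Tenure
So the Markov blanket of LatePay is {Age, CreditScore, Default, Education, Income, Region, Tenure}.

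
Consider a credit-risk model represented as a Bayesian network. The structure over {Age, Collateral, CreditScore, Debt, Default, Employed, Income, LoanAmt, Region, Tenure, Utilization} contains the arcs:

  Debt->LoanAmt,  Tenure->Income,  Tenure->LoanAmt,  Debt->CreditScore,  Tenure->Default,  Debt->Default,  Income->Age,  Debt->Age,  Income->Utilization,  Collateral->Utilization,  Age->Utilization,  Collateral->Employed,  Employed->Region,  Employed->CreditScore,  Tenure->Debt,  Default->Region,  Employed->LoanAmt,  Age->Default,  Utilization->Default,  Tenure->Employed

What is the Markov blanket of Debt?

Pa(Debt) = {Tenure}.
Debt's children: Age, CreditScore, Default, LoanAmt.
For each child, the remaining parents (spouses of Debt):
  Age also has parent Income.
  LoanAmt also has parents Employed, Tenure.
  Default's other parents are Age, Tenure, Utilization.
  CreditScore's other parent is Employed.
Taking the union gives {Age, CreditScore, Default, Employed, Income, LoanAmt, Tenure, Utilization}.

{Age, CreditScore, Default, Employed, Income, LoanAmt, Tenure, Utilization}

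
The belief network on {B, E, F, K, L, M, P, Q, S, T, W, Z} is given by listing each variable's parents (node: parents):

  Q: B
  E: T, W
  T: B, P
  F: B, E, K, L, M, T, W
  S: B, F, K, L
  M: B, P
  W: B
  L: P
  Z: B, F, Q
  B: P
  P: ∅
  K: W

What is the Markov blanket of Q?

{B, F, Z}

Children of Q: Z.
Q has parent B.
Other parents of Q's children:
  Z also has parents B, F.
MB(Q) = {B, F, Z}.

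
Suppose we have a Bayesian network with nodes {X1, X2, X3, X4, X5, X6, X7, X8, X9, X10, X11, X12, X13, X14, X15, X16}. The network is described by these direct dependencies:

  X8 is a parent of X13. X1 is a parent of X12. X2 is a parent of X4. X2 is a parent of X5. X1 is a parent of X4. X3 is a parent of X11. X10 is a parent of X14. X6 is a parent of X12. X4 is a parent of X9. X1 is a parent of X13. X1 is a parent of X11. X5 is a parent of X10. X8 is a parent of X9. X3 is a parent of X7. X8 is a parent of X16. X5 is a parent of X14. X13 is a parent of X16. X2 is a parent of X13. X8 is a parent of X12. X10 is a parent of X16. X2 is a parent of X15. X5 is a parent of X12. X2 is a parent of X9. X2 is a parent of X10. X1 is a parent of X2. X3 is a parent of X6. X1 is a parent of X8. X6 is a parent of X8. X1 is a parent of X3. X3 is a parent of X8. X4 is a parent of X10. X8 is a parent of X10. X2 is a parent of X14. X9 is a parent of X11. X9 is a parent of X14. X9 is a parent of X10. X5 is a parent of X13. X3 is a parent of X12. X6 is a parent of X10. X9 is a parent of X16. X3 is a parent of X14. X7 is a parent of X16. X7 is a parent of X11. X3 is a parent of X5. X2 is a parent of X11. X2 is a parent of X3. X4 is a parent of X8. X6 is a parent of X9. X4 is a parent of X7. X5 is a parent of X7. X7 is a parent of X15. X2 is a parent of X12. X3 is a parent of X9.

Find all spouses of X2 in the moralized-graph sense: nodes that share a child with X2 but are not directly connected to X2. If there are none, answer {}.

Children of X2: X3, X4, X5, X9, X10, X11, X12, X13, X14, X15.
  X3: X1
  X4: X1
  X5: X3
  X9: X3, X4, X6, X8
  X10: X4, X5, X6, X8, X9
  X11: X1, X3, X7, X9
  X12: X1, X3, X5, X6, X8
  X13: X1, X5, X8
  X14: X3, X5, X9, X10
  X15: X7
Excluding nodes already adjacent to X2 (X1, X3, X4, X5, X9, X10, X11, X12, X13, X14, X15), the co-parent-only contribution is {X6, X7, X8}.

{X6, X7, X8}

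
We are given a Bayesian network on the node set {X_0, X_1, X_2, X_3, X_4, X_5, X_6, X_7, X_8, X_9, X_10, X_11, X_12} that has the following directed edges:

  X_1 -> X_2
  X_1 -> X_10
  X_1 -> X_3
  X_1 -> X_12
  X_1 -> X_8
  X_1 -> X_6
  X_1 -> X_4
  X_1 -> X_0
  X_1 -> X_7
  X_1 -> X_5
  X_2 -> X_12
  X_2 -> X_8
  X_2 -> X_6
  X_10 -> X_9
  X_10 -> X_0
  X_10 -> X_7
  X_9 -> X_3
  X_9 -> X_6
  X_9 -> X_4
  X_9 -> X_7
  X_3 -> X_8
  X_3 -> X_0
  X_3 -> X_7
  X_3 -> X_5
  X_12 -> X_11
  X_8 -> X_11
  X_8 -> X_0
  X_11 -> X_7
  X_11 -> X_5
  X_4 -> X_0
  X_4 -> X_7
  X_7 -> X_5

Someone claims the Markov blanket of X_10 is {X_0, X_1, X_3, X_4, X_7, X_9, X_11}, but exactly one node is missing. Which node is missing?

Pa(X_10) = {X_1}.
X_10 has children X_0, X_7, X_9.
Other parents of X_10's children:
  X_9: —
  X_0: X_1, X_3, X_4, X_8
  X_7: X_1, X_3, X_4, X_9, X_11
MB(X_10) = {X_0, X_1, X_3, X_4, X_7, X_8, X_9, X_11}.
Comparing with the claimed set, X_8 is missing.

X_8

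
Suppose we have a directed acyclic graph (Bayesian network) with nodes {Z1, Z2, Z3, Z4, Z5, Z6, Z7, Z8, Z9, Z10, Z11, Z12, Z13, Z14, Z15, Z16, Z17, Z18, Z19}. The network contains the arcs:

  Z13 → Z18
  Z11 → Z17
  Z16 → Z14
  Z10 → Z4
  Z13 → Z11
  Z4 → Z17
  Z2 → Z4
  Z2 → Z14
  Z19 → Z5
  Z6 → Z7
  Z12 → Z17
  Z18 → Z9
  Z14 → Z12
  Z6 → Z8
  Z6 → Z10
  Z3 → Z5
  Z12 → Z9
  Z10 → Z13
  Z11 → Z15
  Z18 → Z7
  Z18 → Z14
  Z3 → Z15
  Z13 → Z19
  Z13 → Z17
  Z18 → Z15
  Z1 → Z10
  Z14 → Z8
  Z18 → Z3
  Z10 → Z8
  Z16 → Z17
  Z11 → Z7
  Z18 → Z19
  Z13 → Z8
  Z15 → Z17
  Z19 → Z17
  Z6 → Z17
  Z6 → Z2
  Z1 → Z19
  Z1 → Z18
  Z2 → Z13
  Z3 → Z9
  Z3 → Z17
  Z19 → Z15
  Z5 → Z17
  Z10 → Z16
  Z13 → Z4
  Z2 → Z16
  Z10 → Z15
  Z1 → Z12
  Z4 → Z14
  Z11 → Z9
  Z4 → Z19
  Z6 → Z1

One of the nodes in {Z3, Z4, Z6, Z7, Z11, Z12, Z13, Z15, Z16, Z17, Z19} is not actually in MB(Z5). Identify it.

Z7

Recall MB(v) = parents ∪ children ∪ spouses, where spouses are the other parents of v's children.
Ch(Z5) = {Z17}.
Pa(Z5) = {Z3, Z19}.
Parents of each child, excluding Z5:
  parents(Z17) \ {Z5} = {Z3, Z4, Z6, Z11, Z12, Z13, Z15, Z16, Z19}.
MB(Z5) = {Z3, Z4, Z6, Z11, Z12, Z13, Z15, Z16, Z17, Z19}.
Z7 is neither a parent, child, nor co-parent of Z5, so it does not belong.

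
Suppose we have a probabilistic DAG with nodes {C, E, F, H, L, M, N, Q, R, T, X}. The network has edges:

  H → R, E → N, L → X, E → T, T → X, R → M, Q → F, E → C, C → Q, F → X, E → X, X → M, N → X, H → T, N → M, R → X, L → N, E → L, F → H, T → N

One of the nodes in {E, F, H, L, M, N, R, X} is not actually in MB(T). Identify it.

By definition, MB(T) is built from T's parents, T's children, and the co-parents of T.
Pa(T) = {E, H}.
T has children N, X.
Co-parents of T (other parents of its children):
  N: E, L
  X: E, F, L, N, R
MB(T) = {E, F, H, L, N, R, X}.
M is neither a parent, child, nor co-parent of T, so it does not belong.

M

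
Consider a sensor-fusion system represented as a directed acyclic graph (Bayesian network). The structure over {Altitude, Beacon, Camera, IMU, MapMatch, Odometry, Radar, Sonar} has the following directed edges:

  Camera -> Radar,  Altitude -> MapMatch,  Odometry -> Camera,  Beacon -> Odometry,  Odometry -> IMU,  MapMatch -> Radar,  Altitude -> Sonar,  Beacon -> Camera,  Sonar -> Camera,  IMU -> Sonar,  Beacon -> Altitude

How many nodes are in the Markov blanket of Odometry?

Odometry has children Camera, IMU.
Parents of Odometry: Beacon.
Parents of each child, excluding Odometry:
  IMU: —
  Camera: Beacon, Sonar
MB(Odometry) = {Beacon, Camera, IMU, Sonar}, which has 4 nodes.

4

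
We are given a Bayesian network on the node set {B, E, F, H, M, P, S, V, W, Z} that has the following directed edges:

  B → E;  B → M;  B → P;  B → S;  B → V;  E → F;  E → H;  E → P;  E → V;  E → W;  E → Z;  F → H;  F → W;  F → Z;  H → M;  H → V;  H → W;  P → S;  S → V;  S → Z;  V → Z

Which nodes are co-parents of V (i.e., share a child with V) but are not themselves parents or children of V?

Children of V: Z.
  Z: E, F, S
Excluding nodes already adjacent to V (B, E, H, S, Z), the co-parent-only contribution is {F}.

{F}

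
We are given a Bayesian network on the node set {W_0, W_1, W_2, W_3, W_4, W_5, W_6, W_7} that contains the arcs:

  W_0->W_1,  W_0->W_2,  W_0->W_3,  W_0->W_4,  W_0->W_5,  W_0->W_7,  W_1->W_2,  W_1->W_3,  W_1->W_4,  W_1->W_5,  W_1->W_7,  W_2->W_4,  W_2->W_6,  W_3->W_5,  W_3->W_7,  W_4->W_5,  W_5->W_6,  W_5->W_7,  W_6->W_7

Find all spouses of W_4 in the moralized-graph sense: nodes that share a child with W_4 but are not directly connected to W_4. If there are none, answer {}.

{W_3}

Children of W_4: W_5.
  W_5: W_0, W_1, W_3
Excluding nodes already adjacent to W_4 (W_0, W_1, W_2, W_5), the co-parent-only contribution is {W_3}.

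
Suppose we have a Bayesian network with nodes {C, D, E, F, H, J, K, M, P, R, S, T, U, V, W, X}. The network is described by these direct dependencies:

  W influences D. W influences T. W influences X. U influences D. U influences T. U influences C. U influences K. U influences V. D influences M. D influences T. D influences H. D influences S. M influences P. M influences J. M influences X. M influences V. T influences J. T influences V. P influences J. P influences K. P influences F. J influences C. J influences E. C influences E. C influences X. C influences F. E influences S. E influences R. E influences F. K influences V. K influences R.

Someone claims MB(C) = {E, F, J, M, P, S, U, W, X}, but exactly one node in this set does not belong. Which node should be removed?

S

The Markov blanket of a node is its parents, its children, and the other parents of its children.
C has parents J, U.
Ch(C) = {E, F, X}.
Parents of each child, excluding C:
  E: J
  X: M, W
  F: E, P
MB(C) = {E, F, J, M, P, U, W, X}.
S is neither a parent, child, nor co-parent of C, so it does not belong.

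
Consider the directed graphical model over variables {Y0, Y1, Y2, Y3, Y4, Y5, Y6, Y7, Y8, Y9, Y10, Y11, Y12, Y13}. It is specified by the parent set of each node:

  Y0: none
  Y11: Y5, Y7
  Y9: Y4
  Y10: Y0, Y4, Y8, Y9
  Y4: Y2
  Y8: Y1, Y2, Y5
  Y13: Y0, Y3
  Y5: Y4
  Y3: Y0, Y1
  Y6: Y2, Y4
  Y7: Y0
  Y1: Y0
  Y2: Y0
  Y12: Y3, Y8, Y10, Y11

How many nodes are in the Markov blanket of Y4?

Recall MB(v) = parents ∪ children ∪ spouses, where spouses are the other parents of v's children.
Y4's parents: Y2.
Y4's children: Y5, Y6, Y9, Y10.
For each child, the remaining parents (spouses of Y4):
  Y5 has no other parent.
  Y6's other parent is Y2.
  Y9 has no other parent.
  Y10 also has parents Y0, Y8, Y9.
MB(Y4) = {Y0, Y2, Y5, Y6, Y8, Y9, Y10}, which has 7 nodes.

7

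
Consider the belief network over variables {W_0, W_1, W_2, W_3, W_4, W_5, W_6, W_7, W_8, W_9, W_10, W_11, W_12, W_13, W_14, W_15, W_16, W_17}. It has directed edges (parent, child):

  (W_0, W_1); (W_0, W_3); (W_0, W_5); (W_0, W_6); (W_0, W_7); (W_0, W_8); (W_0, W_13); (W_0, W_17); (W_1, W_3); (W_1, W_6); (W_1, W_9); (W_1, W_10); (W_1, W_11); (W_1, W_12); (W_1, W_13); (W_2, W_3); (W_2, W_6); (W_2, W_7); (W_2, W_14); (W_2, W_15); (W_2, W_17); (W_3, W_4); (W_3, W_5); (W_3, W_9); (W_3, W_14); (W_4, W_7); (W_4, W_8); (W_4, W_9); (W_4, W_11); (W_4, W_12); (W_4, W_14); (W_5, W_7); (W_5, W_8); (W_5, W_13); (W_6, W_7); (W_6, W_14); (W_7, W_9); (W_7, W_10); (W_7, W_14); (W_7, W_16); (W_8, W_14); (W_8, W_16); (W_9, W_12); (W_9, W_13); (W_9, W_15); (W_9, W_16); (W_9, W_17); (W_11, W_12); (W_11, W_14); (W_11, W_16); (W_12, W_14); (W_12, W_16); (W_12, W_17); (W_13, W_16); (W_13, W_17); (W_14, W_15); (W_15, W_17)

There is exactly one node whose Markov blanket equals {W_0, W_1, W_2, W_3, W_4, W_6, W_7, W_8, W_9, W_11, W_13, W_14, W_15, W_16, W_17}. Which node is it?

W_12

The target node must have every member of {W_0, W_1, W_2, W_3, W_4, W_6, W_7, W_8, W_9, W_11, W_13, W_14, W_15, W_16, W_17} as a parent, child, or co-parent, and no others.
Parents of W_12: W_1, W_4, W_9, W_11; children: W_14, W_16, W_17; co-parents: W_0, W_2, W_3, W_4, W_6, W_7, W_8, W_9, W_11, W_13, W_15.
These exactly cover the given set, so the node is W_12.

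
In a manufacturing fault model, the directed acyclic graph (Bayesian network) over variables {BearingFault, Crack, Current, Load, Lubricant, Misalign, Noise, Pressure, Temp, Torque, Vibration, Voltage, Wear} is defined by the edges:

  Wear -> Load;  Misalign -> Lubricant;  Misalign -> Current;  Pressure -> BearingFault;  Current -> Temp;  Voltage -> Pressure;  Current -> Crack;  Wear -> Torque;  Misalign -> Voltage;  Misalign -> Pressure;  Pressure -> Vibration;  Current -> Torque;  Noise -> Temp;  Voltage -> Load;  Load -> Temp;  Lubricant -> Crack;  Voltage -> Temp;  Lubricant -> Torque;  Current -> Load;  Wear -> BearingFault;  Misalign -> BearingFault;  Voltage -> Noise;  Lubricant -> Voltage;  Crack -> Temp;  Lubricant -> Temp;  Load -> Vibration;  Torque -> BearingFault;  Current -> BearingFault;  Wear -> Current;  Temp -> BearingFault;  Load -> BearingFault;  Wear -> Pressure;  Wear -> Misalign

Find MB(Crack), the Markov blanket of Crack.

Crack has parents Current, Lubricant.
Ch(Crack) = {Temp}.
Other parents of Crack's children:
  Temp also has parents Current, Load, Lubricant, Noise, Voltage.
Taking the union gives {Current, Load, Lubricant, Noise, Temp, Voltage}.

{Current, Load, Lubricant, Noise, Temp, Voltage}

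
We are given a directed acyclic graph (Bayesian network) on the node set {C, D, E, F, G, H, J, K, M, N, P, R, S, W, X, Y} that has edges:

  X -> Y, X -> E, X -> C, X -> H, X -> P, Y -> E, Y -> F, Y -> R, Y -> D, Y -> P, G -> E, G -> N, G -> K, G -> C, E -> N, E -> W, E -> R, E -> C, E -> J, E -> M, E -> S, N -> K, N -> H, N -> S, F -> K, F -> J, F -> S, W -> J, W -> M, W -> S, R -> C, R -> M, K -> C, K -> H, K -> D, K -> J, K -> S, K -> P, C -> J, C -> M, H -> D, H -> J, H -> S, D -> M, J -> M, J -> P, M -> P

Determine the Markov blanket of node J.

{C, D, E, F, H, K, M, P, R, W, X, Y}

Ch(J) = {M, P}.
Parents of J: C, E, F, H, K, W.
Parents of each child, excluding J:
  M also has parents C, D, E, R, W.
  P also has parents K, M, X, Y.
Union: {C, E, F, H, K, W} ∪ {M, P} ∪ {C, D, E, K, M, R, W, X, Y} = {C, D, E, F, H, K, M, P, R, W, X, Y}.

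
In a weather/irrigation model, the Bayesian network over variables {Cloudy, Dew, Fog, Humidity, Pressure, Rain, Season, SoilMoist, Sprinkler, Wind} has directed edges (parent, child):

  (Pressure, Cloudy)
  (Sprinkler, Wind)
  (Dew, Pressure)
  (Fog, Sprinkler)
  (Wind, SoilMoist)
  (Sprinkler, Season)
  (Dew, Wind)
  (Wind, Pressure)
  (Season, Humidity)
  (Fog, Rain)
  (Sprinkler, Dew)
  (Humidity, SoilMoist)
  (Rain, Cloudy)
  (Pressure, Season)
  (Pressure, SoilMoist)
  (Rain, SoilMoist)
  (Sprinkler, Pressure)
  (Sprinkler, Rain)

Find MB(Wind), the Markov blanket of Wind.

{Dew, Humidity, Pressure, Rain, SoilMoist, Sprinkler}

Wind's parents: Dew, Sprinkler.
Wind's children: Pressure, SoilMoist.
Other parents of Wind's children:
  Pressure's other parents are Dew, Sprinkler.
  SoilMoist also has parents Humidity, Pressure, Rain.
MB(Wind) = {Dew, Humidity, Pressure, Rain, SoilMoist, Sprinkler}.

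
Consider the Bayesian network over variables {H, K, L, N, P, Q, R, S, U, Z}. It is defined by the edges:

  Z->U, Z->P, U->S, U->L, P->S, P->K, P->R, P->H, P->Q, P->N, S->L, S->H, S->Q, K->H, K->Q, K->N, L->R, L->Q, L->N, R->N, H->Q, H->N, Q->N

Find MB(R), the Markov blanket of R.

{H, K, L, N, P, Q}

R's parents: L, P.
R's children: N.
Other parents of R's children:
  N: H, K, L, P, Q
Taking the union gives {H, K, L, N, P, Q}.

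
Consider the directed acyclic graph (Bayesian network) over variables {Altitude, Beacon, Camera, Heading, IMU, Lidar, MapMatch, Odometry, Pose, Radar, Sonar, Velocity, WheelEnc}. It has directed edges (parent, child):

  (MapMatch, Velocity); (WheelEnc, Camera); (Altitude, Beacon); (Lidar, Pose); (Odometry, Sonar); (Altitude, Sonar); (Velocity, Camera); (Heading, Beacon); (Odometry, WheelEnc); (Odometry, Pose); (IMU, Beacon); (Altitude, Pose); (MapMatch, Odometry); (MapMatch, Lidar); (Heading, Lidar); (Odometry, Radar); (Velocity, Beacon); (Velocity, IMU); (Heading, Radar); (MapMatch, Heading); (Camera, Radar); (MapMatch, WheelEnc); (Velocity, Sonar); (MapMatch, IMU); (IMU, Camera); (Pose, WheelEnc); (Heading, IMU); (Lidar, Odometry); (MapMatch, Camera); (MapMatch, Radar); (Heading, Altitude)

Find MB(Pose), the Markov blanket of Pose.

{Altitude, Lidar, MapMatch, Odometry, WheelEnc}

Children of Pose: WheelEnc.
Pose's parents: Altitude, Lidar, Odometry.
Parents of each child, excluding Pose:
  WheelEnc: MapMatch, Odometry
MB(Pose) = {Altitude, Lidar, MapMatch, Odometry, WheelEnc}.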